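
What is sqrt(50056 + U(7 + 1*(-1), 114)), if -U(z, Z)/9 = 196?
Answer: 2*sqrt(12073) ≈ 219.75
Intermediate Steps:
U(z, Z) = -1764 (U(z, Z) = -9*196 = -1764)
sqrt(50056 + U(7 + 1*(-1), 114)) = sqrt(50056 - 1764) = sqrt(48292) = 2*sqrt(12073)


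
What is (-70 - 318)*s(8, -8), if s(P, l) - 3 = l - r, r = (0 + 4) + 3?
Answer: 4656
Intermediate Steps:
r = 7 (r = 4 + 3 = 7)
s(P, l) = -4 + l (s(P, l) = 3 + (l - 1*7) = 3 + (l - 7) = 3 + (-7 + l) = -4 + l)
(-70 - 318)*s(8, -8) = (-70 - 318)*(-4 - 8) = -388*(-12) = 4656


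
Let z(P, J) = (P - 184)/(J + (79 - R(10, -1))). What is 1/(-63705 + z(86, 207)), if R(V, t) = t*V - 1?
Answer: -297/18920483 ≈ -1.5697e-5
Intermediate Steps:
R(V, t) = -1 + V*t (R(V, t) = V*t - 1 = -1 + V*t)
z(P, J) = (-184 + P)/(90 + J) (z(P, J) = (P - 184)/(J + (79 - (-1 + 10*(-1)))) = (-184 + P)/(J + (79 - (-1 - 10))) = (-184 + P)/(J + (79 - 1*(-11))) = (-184 + P)/(J + (79 + 11)) = (-184 + P)/(J + 90) = (-184 + P)/(90 + J))
1/(-63705 + z(86, 207)) = 1/(-63705 + (-184 + 86)/(90 + 207)) = 1/(-63705 - 98/297) = 1/(-18920483/297) = -297/18920483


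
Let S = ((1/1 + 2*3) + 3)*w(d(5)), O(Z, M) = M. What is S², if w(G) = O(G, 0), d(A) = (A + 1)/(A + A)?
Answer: 0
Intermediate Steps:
d(A) = (1 + A)/(2*A) (d(A) = (1 + A)/((2*A)) = (1 + A)*(1/(2*A)) = (1 + A)/(2*A))
w(G) = 0
S = 0 (S = ((1/1 + 2*3) + 3)*0 = ((1 + 6) + 3)*0 = (7 + 3)*0 = 10*0 = 0)
S² = 0² = 0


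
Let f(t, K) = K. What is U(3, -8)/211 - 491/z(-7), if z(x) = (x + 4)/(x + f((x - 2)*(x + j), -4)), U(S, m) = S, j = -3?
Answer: -1139602/633 ≈ -1800.3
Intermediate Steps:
z(x) = (4 + x)/(-4 + x) (z(x) = (x + 4)/(x - 4) = (4 + x)/(-4 + x))
U(3, -8)/211 - 491/z(-7) = 3/211 - 491*(-4 - 7)/(4 - 7) = 3*(1/211) - 491/(-3/(-11)) = 3/211 - 491/((-1/11*(-3))) = 3/211 - 491/3/11 = 3/211 - 491*11/3 = 3/211 - 5401/3 = -1139602/633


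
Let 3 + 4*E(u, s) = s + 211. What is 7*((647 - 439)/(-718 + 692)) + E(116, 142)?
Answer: 63/2 ≈ 31.500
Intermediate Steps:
E(u, s) = 52 + s/4 (E(u, s) = -¾ + (s + 211)/4 = -¾ + (211 + s)/4 = -¾ + (211/4 + s/4) = 52 + s/4)
7*((647 - 439)/(-718 + 692)) + E(116, 142) = 7*((647 - 439)/(-718 + 692)) + (52 + (¼)*142) = 7*(208/(-26)) + (52 + 71/2) = 7*(208*(-1/26)) + 175/2 = 7*(-8) + 175/2 = -56 + 175/2 = 63/2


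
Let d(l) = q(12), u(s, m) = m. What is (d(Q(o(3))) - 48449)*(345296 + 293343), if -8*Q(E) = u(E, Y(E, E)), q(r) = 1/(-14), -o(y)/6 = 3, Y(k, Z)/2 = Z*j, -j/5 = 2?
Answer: -433180531393/14 ≈ -3.0941e+10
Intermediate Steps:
j = -10 (j = -5*2 = -10)
Y(k, Z) = -20*Z (Y(k, Z) = 2*(Z*(-10)) = 2*(-10*Z) = -20*Z)
o(y) = -18 (o(y) = -6*3 = -18)
q(r) = -1/14
Q(E) = 5*E/2 (Q(E) = -(-5)*E/2 = 5*E/2)
d(l) = -1/14
(d(Q(o(3))) - 48449)*(345296 + 293343) = (-1/14 - 48449)*(345296 + 293343) = -678287/14*638639 = -433180531393/14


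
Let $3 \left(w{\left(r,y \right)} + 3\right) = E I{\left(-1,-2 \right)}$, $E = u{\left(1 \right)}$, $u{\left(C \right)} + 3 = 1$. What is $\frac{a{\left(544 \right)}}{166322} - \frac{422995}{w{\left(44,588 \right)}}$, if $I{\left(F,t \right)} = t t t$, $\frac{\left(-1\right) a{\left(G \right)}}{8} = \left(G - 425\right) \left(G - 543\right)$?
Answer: $- \frac{105530064917}{582127} \approx -1.8128 \cdot 10^{5}$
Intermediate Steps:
$u{\left(C \right)} = -2$ ($u{\left(C \right)} = -3 + 1 = -2$)
$E = -2$
$a{\left(G \right)} = - 8 \left(-543 + G\right) \left(-425 + G\right)$ ($a{\left(G \right)} = - 8 \left(G - 425\right) \left(G - 543\right) = - 8 \left(-425 + G\right) \left(-543 + G\right) = - 8 \left(-543 + G\right) \left(-425 + G\right)$)
$I{\left(F,t \right)} = t^{3}$ ($I{\left(F,t \right)} = t^{2} t = t^{3}$)
$w{\left(r,y \right)} = \frac{7}{3}$ ($w{\left(r,y \right)} = -3 + \frac{\left(-2\right) \left(-2\right)^{3}}{3} = -3 + \frac{\left(-2\right) \left(-8\right)}{3} = -3 + \frac{1}{3} \cdot 16 = -3 + \frac{16}{3} = \frac{7}{3}$)
$\frac{a{\left(544 \right)}}{166322} - \frac{422995}{w{\left(44,588 \right)}} = \frac{-1846200 - 8 \cdot 544^{2} + 7744 \cdot 544}{166322} - \frac{422995}{\frac{7}{3}} = \left(-1846200 - 2367488 + 4212736\right) \frac{1}{166322} - \frac{1268985}{7} = \left(-952\right) \frac{1}{166322} - \frac{1268985}{7} = - \frac{476}{83161} - \frac{1268985}{7} = - \frac{105530064917}{582127}$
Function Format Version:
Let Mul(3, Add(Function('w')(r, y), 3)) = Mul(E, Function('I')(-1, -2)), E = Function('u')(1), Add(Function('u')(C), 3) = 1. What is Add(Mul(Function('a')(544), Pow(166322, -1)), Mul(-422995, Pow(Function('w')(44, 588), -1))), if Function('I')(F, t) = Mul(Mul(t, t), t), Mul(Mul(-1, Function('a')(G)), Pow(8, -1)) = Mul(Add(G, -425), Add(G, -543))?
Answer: Rational(-105530064917, 582127) ≈ -1.8128e+5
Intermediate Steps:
Function('u')(C) = -2 (Function('u')(C) = Add(-3, 1) = -2)
E = -2
Function('a')(G) = Mul(-8, Add(-543, G), Add(-425, G)) (Function('a')(G) = Mul(-8, Mul(Add(G, -425), Add(G, -543))) = Mul(-8, Mul(Add(-425, G), Add(-543, G))) = Mul(-8, Mul(Add(-543, G), Add(-425, G))) = Mul(-8, Add(-543, G), Add(-425, G)))
Function('I')(F, t) = Pow(t, 3) (Function('I')(F, t) = Mul(Pow(t, 2), t) = Pow(t, 3))
Function('w')(r, y) = Rational(7, 3) (Function('w')(r, y) = Add(-3, Mul(Rational(1, 3), Mul(-2, Pow(-2, 3)))) = Add(-3, Mul(Rational(1, 3), Mul(-2, -8))) = Add(-3, Mul(Rational(1, 3), 16)) = Add(-3, Rational(16, 3)) = Rational(7, 3))
Add(Mul(Function('a')(544), Pow(166322, -1)), Mul(-422995, Pow(Function('w')(44, 588), -1))) = Add(Mul(Add(-1846200, Mul(-8, Pow(544, 2)), Mul(7744, 544)), Pow(166322, -1)), Mul(-422995, Pow(Rational(7, 3), -1))) = Add(Mul(Add(-1846200, Mul(-8, 295936), 4212736), Rational(1, 166322)), Mul(-422995, Rational(3, 7))) = Add(Mul(Add(-1846200, -2367488, 4212736), Rational(1, 166322)), Rational(-1268985, 7)) = Add(Mul(-952, Rational(1, 166322)), Rational(-1268985, 7)) = Add(Rational(-476, 83161), Rational(-1268985, 7)) = Rational(-105530064917, 582127)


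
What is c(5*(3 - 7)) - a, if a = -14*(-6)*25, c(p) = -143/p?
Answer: -41857/20 ≈ -2092.9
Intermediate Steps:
a = 2100 (a = 84*25 = 2100)
c(5*(3 - 7)) - a = -143*1/(5*(3 - 7)) - 1*2100 = -143/(5*(-4)) - 2100 = -143/(-20) - 2100 = -143*(-1/20) - 2100 = 143/20 - 2100 = -41857/20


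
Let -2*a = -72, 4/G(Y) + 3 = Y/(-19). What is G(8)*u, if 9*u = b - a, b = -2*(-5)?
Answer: 152/45 ≈ 3.3778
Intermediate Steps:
G(Y) = 4/(-3 - Y/19) (G(Y) = 4/(-3 + Y/(-19)) = 4/(-3 + Y*(-1/19)) = 4/(-3 - Y/19))
a = 36 (a = -½*(-72) = 36)
b = 10
u = -26/9 (u = (10 - 1*36)/9 = (10 - 36)/9 = (⅑)*(-26) = -26/9 ≈ -2.8889)
G(8)*u = -76/(57 + 8)*(-26/9) = -76/65*(-26/9) = 152/45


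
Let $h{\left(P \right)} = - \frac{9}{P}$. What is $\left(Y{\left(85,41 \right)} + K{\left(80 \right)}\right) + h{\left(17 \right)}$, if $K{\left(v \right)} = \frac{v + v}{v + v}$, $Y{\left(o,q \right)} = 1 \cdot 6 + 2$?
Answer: $\frac{144}{17} \approx 8.4706$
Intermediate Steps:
$Y{\left(o,q \right)} = 8$ ($Y{\left(o,q \right)} = 6 + 2 = 8$)
$K{\left(v \right)} = 1$ ($K{\left(v \right)} = \frac{2 v}{2 v} = 2 v \frac{1}{2 v} = 1$)
$\left(Y{\left(85,41 \right)} + K{\left(80 \right)}\right) + h{\left(17 \right)} = \left(8 + 1\right) - \frac{9}{17} = 9 - \frac{9}{17} = \frac{144}{17}$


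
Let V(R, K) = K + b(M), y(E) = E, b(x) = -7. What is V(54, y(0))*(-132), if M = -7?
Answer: 924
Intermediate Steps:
V(R, K) = -7 + K (V(R, K) = K - 7 = -7 + K)
V(54, y(0))*(-132) = (-7 + 0)*(-132) = -7*(-132) = 924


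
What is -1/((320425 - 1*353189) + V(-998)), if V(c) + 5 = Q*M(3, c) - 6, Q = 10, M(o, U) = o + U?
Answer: 1/42725 ≈ 2.3406e-5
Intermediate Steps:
M(o, U) = U + o
V(c) = 19 + 10*c (V(c) = -5 + (10*(c + 3) - 6) = -5 + (10*(3 + c) - 6) = -5 + ((30 + 10*c) - 6) = -5 + (24 + 10*c) = 19 + 10*c)
-1/((320425 - 1*353189) + V(-998)) = -1/((320425 - 1*353189) + (19 + 10*(-998))) = -1/((320425 - 353189) + (19 - 9980)) = -1/(-32764 - 9961) = -1/(-42725) = -1*(-1/42725) = 1/42725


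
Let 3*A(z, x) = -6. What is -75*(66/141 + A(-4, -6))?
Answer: 5400/47 ≈ 114.89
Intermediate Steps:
A(z, x) = -2 (A(z, x) = (⅓)*(-6) = -2)
-75*(66/141 + A(-4, -6)) = -75*(66/141 - 2) = -75*(66*(1/141) - 2) = -75*(22/47 - 2) = -75*(-72/47) = 5400/47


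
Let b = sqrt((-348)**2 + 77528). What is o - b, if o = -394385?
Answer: -394385 - 2*sqrt(49658) ≈ -3.9483e+5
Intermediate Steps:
b = 2*sqrt(49658) (b = sqrt(121104 + 77528) = sqrt(198632) = 2*sqrt(49658) ≈ 445.68)
o - b = -394385 - 2*sqrt(49658)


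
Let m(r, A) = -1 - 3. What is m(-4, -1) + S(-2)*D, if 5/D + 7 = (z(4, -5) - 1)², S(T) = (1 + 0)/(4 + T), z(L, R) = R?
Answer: -227/58 ≈ -3.9138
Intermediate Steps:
S(T) = 1/(4 + T)
m(r, A) = -4
D = 5/29 (D = 5/(-7 + (-5 - 1)²) = 5/(-7 + (-6)²) = 5/(-7 + 36) = 5/29 ≈ 0.17241)
m(-4, -1) + S(-2)*D = -4 + (5/29)/(4 - 2) = -4 + (5/29)/2 = -4 + (½)*(5/29) = -4 + 5/58 = -227/58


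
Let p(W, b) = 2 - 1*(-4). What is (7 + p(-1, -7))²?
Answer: 169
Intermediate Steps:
p(W, b) = 6 (p(W, b) = 2 + 4 = 6)
(7 + p(-1, -7))² = (7 + 6)² = 13² = 169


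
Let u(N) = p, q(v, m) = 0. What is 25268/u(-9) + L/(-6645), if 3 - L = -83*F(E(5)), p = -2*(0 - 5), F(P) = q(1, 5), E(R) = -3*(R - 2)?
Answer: 5596861/2215 ≈ 2526.8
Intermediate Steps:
E(R) = 6 - 3*R (E(R) = -3*(-2 + R) = 6 - 3*R)
F(P) = 0
p = 10 (p = -2*(-5) = 10)
u(N) = 10
L = 3 (L = 3 - (-83)*0 = 3 - 1*0 = 3 + 0 = 3)
25268/u(-9) + L/(-6645) = 25268/10 + 3/(-6645) = 25268*(⅒) + 3*(-1/6645) = 12634/5 - 1/2215 = 5596861/2215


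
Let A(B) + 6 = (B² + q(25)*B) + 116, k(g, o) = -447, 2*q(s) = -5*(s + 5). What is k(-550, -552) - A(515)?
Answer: -227157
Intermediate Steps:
q(s) = -25/2 - 5*s/2 (q(s) = (-5*(s + 5))/2 = (-5*(5 + s))/2 = (-25 - 5*s)/2 = -25/2 - 5*s/2)
A(B) = 110 + B² - 75*B (A(B) = -6 + ((B² + (-25/2 - 5/2*25)*B) + 116) = -6 + ((B² + (-25/2 - 125/2)*B) + 116) = -6 + ((B² - 75*B) + 116) = -6 + (116 + B² - 75*B) = 110 + B² - 75*B)
k(-550, -552) - A(515) = -447 - (110 + 515² - 75*515) = -447 - (110 + 265225 - 38625) = -447 - 1*226710 = -447 - 226710 = -227157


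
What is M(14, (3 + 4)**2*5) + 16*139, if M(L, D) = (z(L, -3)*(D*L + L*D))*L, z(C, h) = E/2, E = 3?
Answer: 146284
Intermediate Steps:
z(C, h) = 3/2
M(L, D) = 3*D*L**2 (M(L, D) = (3*(D*L + L*D)/2)*L = (3*(D*L + D*L)/2)*L = (3*(2*D*L)/2)*L = (3*D*L)*L = 3*D*L**2)
M(14, (3 + 4)**2*5) + 16*139 = 3*((3 + 4)**2*5)*14**2 + 16*139 = 3*(7**2*5)*196 + 2224 = 3*(49*5)*196 + 2224 = 3*245*196 + 2224 = 144060 + 2224 = 146284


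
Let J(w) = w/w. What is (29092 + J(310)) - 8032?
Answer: 21061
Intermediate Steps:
J(w) = 1
(29092 + J(310)) - 8032 = (29092 + 1) - 8032 = 29093 - 8032 = 21061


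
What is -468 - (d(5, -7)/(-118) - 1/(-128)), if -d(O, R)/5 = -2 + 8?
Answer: -3536315/7552 ≈ -468.26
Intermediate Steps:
d(O, R) = -30 (d(O, R) = -5*(-2 + 8) = -5*6 = -30)
-468 - (d(5, -7)/(-118) - 1/(-128)) = -468 - (-30/(-118) - 1/(-128)) = -468 - (-30*(-1/118) - 1*(-1/128)) = -468 - (15/59 + 1/128) = -468 - 1*1979/7552 = -468 - 1979/7552 = -3536315/7552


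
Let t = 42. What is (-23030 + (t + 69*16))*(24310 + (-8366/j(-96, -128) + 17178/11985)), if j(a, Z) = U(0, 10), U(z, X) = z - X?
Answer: -2198606544412/3995 ≈ -5.5034e+8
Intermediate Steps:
j(a, Z) = -10 (j(a, Z) = 0 - 1*10 = 0 - 10 = -10)
(-23030 + (t + 69*16))*(24310 + (-8366/j(-96, -128) + 17178/11985)) = (-23030 + (42 + 69*16))*(24310 + (-8366/(-10) + 17178/11985)) = (-23030 + (42 + 1104))*(24310 + (-8366*(-⅒) + 17178*(1/11985))) = (-23030 + 1146)*(24310 + (4183/5 + 5726/3995)) = -21884*(24310 + 3347943/3995) = -21884*100466393/3995 = -2198606544412/3995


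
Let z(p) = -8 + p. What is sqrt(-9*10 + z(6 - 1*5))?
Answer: I*sqrt(97) ≈ 9.8489*I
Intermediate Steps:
sqrt(-9*10 + z(6 - 1*5)) = sqrt(-9*10 + (-8 + (6 - 1*5))) = sqrt(-90 + (-8 + (6 - 5))) = sqrt(-90 + (-8 + 1)) = sqrt(-90 - 7) = sqrt(-97) = I*sqrt(97)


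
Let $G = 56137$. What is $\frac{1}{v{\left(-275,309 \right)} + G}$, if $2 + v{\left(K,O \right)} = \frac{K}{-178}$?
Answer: $\frac{178}{9992305} \approx 1.7814 \cdot 10^{-5}$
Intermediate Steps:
$v{\left(K,O \right)} = -2 - \frac{K}{178}$ ($v{\left(K,O \right)} = -2 + \frac{K}{-178} = -2 + K \left(- \frac{1}{178}\right) = -2 - \frac{K}{178}$)
$\frac{1}{v{\left(-275,309 \right)} + G} = \frac{1}{\left(-2 - - \frac{275}{178}\right) + 56137} = \frac{1}{\left(-2 + \frac{275}{178}\right) + 56137} = \frac{1}{- \frac{81}{178} + 56137} = \frac{1}{\frac{9992305}{178}} = \frac{178}{9992305}$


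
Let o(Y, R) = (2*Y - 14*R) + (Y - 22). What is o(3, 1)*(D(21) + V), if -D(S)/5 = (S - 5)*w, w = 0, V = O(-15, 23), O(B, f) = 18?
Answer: -486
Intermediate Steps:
V = 18
D(S) = 0 (D(S) = -5*(S - 5)*0 = -5*(-5 + S)*0 = -5*0 = 0)
o(Y, R) = -22 - 14*R + 3*Y (o(Y, R) = (-14*R + 2*Y) + (-22 + Y) = -22 - 14*R + 3*Y)
o(3, 1)*(D(21) + V) = (-22 - 14*1 + 3*3)*(0 + 18) = (-22 - 14 + 9)*18 = -27*18 = -486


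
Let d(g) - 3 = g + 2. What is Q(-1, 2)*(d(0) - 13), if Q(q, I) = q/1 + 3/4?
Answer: 2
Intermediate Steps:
Q(q, I) = ¾ + q (Q(q, I) = q*1 + 3*(¼) = q + ¾ = ¾ + q)
d(g) = 5 + g (d(g) = 3 + (g + 2) = 3 + (2 + g) = 5 + g)
Q(-1, 2)*(d(0) - 13) = (¾ - 1)*((5 + 0) - 13) = -(5 - 13)/4 = -¼*(-8) = 2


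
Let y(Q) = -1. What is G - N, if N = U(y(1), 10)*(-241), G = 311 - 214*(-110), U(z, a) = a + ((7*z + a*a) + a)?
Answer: 51084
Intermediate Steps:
U(z, a) = a² + 2*a + 7*z (U(z, a) = a + ((7*z + a²) + a) = a + ((a² + 7*z) + a) = a + (a + a² + 7*z) = a² + 2*a + 7*z)
G = 23851 (G = 311 + 23540 = 23851)
N = -27233 (N = (10² + 2*10 + 7*(-1))*(-241) = (100 + 20 - 7)*(-241) = 113*(-241) = -27233)
G - N = 23851 - 1*(-27233) = 23851 + 27233 = 51084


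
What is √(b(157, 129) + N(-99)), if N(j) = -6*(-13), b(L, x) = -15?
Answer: 3*√7 ≈ 7.9373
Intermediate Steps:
N(j) = 78
√(b(157, 129) + N(-99)) = √(-15 + 78) = √63 = 3*√7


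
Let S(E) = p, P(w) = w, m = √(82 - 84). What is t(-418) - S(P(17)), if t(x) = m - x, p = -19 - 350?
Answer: 787 + I*√2 ≈ 787.0 + 1.4142*I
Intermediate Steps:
m = I*√2 (m = √(-2) = I*√2 ≈ 1.4142*I)
p = -369
t(x) = -x + I*√2 (t(x) = I*√2 - x = -x + I*√2)
S(E) = -369
t(-418) - S(P(17)) = (-1*(-418) + I*√2) - 1*(-369) = (418 + I*√2) + 369 = 787 + I*√2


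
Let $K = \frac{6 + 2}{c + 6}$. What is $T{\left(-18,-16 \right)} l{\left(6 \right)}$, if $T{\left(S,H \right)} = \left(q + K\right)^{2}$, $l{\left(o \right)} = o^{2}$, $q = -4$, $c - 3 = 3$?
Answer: $400$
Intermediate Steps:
$c = 6$ ($c = 3 + 3 = 6$)
$K = \frac{2}{3}$ ($K = \frac{6 + 2}{6 + 6} = \frac{8}{12} = 8 \cdot \frac{1}{12} = \frac{2}{3} \approx 0.66667$)
$T{\left(S,H \right)} = \frac{100}{9}$ ($T{\left(S,H \right)} = \left(-4 + \frac{2}{3}\right)^{2} = \left(- \frac{10}{3}\right)^{2} = \frac{100}{9}$)
$T{\left(-18,-16 \right)} l{\left(6 \right)} = \frac{100 \cdot 6^{2}}{9} = \frac{100}{9} \cdot 36 = 400$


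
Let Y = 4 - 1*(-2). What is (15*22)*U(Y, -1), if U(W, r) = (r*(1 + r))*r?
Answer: 0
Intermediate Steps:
Y = 6 (Y = 4 + 2 = 6)
U(W, r) = r²*(1 + r)
(15*22)*U(Y, -1) = (15*22)*((-1)²*(1 - 1)) = 330*(1*0) = 330*0 = 0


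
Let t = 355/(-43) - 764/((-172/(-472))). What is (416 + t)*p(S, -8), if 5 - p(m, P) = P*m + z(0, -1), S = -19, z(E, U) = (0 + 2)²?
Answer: 10965469/43 ≈ 2.5501e+5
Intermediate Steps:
z(E, U) = 4 (z(E, U) = 2² = 4)
p(m, P) = 1 - P*m (p(m, P) = 5 - (P*m + 4) = 5 - (4 + P*m) = 5 + (-4 - P*m) = 1 - P*m)
t = -90507/43 (t = 355*(-1/43) - 764/((-172*(-1/472))) = -355/43 - 764/43/118 = -355/43 - 764*118/43 = -355/43 - 90152/43 = -90507/43 ≈ -2104.8)
(416 + t)*p(S, -8) = (416 - 90507/43)*(1 - 1*(-8)*(-19)) = -72619*(1 - 152)/43 = -72619/43*(-151) = 10965469/43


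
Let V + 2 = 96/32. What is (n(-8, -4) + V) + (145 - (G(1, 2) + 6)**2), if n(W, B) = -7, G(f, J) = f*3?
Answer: 58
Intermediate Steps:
G(f, J) = 3*f
V = 1 (V = -2 + 96/32 = -2 + 96*(1/32) = -2 + 3 = 1)
(n(-8, -4) + V) + (145 - (G(1, 2) + 6)**2) = (-7 + 1) + (145 - (3*1 + 6)**2) = -6 + (145 - (3 + 6)**2) = -6 + (145 - 1*9**2) = -6 + (145 - 1*81) = -6 + (145 - 81) = -6 + 64 = 58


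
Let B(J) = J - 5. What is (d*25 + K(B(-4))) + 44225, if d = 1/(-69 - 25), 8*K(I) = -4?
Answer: 2078539/47 ≈ 44224.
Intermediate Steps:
B(J) = -5 + J
K(I) = -½ (K(I) = (⅛)*(-4) = -½)
d = -1/94 (d = 1/(-94) = -1/94 ≈ -0.010638)
(d*25 + K(B(-4))) + 44225 = (-1/94*25 - ½) + 44225 = (-25/94 - ½) + 44225 = -36/47 + 44225 = 2078539/47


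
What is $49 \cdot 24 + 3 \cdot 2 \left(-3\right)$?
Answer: $1158$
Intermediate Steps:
$49 \cdot 24 + 3 \cdot 2 \left(-3\right) = 1176 + 6 \left(-3\right) = 1176 - 18 = 1158$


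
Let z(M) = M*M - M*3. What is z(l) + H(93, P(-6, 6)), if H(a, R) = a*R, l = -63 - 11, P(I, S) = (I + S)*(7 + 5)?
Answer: 5698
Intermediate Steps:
P(I, S) = 12*I + 12*S (P(I, S) = (I + S)*12 = 12*I + 12*S)
l = -74
z(M) = M² - 3*M
H(a, R) = R*a
z(l) + H(93, P(-6, 6)) = -74*(-3 - 74) + (12*(-6) + 12*6)*93 = -74*(-77) + (-72 + 72)*93 = 5698 + 0*93 = 5698 + 0 = 5698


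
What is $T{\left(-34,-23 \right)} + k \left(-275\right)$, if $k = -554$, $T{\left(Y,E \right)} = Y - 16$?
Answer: $152300$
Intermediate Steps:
$T{\left(Y,E \right)} = -16 + Y$ ($T{\left(Y,E \right)} = Y - 16 = -16 + Y$)
$T{\left(-34,-23 \right)} + k \left(-275\right) = \left(-16 - 34\right) - -152350 = -50 + 152350 = 152300$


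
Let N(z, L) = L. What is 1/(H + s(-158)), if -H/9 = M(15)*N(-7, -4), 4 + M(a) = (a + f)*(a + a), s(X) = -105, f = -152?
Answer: -1/148209 ≈ -6.7472e-6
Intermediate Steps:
M(a) = -4 + 2*a*(-152 + a) (M(a) = -4 + (a - 152)*(a + a) = -4 + (-152 + a)*(2*a) = -4 + 2*a*(-152 + a))
H = -148104 (H = -9*(-4 - 304*15 + 2*15**2)*(-4) = -9*(-4 - 4560 + 2*225)*(-4) = -9*(-4 - 4560 + 450)*(-4) = -(-37026)*(-4) = -9*16456 = -148104)
1/(H + s(-158)) = 1/(-148104 - 105) = 1/(-148209) = -1/148209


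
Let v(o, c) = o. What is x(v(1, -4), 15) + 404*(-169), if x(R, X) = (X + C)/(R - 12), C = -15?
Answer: -68276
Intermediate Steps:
x(R, X) = (-15 + X)/(-12 + R) (x(R, X) = (X - 15)/(R - 12) = (-15 + X)/(-12 + R))
x(v(1, -4), 15) + 404*(-169) = (-15 + 15)/(-12 + 1) + 404*(-169) = 0/(-11) - 68276 = -1/11*0 - 68276 = 0 - 68276 = -68276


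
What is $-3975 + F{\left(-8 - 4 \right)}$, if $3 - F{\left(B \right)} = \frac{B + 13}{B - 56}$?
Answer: $- \frac{270095}{68} \approx -3972.0$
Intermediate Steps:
$F{\left(B \right)} = 3 - \frac{13 + B}{-56 + B}$ ($F{\left(B \right)} = 3 - \frac{B + 13}{B - 56} = 3 - \frac{13 + B}{-56 + B}$)
$-3975 + F{\left(-8 - 4 \right)} = -3975 + \frac{-181 + 2 \left(-8 - 4\right)}{-56 - 12} = -3975 + \frac{-181 + 2 \left(-12\right)}{-56 - 12} = -3975 + \frac{-181 - 24}{-68} = -3975 - - \frac{205}{68} = -3975 + \frac{205}{68} = - \frac{270095}{68}$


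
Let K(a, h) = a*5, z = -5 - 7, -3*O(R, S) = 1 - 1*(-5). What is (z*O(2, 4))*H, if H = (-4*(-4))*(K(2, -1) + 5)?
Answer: 5760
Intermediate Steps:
O(R, S) = -2 (O(R, S) = -(1 - 1*(-5))/3 = -(1 + 5)/3 = -⅓*6 = -2)
z = -12
K(a, h) = 5*a
H = 240 (H = (-4*(-4))*(5*2 + 5) = 16*(10 + 5) = 16*15 = 240)
(z*O(2, 4))*H = -12*(-2)*240 = 24*240 = 5760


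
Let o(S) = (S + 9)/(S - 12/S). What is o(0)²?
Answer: 0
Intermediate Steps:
o(S) = (9 + S)/(S - 12/S)
o(0)² = (0*(9 + 0)/(-12 + 0²))² = (0*9/(-12 + 0))² = (0*9/(-12))² = (0*(-1/12)*9)² = 0² = 0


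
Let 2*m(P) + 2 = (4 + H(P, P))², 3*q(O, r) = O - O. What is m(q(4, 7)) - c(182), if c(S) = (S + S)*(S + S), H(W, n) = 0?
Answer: -132489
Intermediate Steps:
q(O, r) = 0 (q(O, r) = (O - O)/3 = (⅓)*0 = 0)
c(S) = 4*S² (c(S) = (2*S)*(2*S) = 4*S²)
m(P) = 7 (m(P) = -1 + (4 + 0)²/2 = -1 + (½)*4² = -1 + (½)*16 = -1 + 8 = 7)
m(q(4, 7)) - c(182) = 7 - 4*182² = 7 - 4*33124 = 7 - 1*132496 = 7 - 132496 = -132489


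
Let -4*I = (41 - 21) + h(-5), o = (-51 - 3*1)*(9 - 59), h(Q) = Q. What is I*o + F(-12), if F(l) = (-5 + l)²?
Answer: -9836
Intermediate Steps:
o = 2700 (o = (-51 - 3)*(-50) = -54*(-50) = 2700)
I = -15/4 (I = -((41 - 21) - 5)/4 = -(20 - 5)/4 = -¼*15 = -15/4 ≈ -3.7500)
I*o + F(-12) = -15/4*2700 + (-5 - 12)² = -10125 + (-17)² = -10125 + 289 = -9836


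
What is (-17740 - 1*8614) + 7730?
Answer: -18624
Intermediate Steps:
(-17740 - 1*8614) + 7730 = (-17740 - 8614) + 7730 = -26354 + 7730 = -18624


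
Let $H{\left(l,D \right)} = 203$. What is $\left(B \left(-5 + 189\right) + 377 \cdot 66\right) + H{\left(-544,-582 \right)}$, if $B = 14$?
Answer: $27661$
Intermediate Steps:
$\left(B \left(-5 + 189\right) + 377 \cdot 66\right) + H{\left(-544,-582 \right)} = \left(14 \left(-5 + 189\right) + 377 \cdot 66\right) + 203 = \left(14 \cdot 184 + 24882\right) + 203 = \left(2576 + 24882\right) + 203 = 27458 + 203 = 27661$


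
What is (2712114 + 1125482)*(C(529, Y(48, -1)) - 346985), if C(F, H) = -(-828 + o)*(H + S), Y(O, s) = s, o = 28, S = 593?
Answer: 485897217540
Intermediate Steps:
C(F, H) = 474400 + 800*H (C(F, H) = -(-828 + 28)*(H + 593) = -(-800)*(593 + H) = -(-474400 - 800*H) = 474400 + 800*H)
(2712114 + 1125482)*(C(529, Y(48, -1)) - 346985) = (2712114 + 1125482)*((474400 + 800*(-1)) - 346985) = 3837596*((474400 - 800) - 346985) = 3837596*(473600 - 346985) = 3837596*126615 = 485897217540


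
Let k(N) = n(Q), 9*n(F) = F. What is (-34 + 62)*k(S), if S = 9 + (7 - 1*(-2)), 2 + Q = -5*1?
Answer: -196/9 ≈ -21.778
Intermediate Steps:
Q = -7 (Q = -2 - 5*1 = -2 - 5 = -7)
S = 18 (S = 9 + (7 + 2) = 9 + 9 = 18)
n(F) = F/9
k(N) = -7/9 (k(N) = (1/9)*(-7) = -7/9)
(-34 + 62)*k(S) = (-34 + 62)*(-7/9) = 28*(-7/9) = -196/9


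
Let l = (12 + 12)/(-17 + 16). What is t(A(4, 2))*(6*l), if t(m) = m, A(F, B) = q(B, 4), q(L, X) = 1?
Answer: -144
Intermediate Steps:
A(F, B) = 1
l = -24 (l = 24/(-1) = 24*(-1) = -24)
t(A(4, 2))*(6*l) = 1*(6*(-24)) = 1*(-144) = -144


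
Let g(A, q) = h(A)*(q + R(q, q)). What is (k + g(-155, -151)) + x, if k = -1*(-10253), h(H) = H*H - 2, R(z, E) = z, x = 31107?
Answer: -7213586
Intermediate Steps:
h(H) = -2 + H² (h(H) = H² - 2 = -2 + H²)
g(A, q) = 2*q*(-2 + A²) (g(A, q) = (-2 + A²)*(q + q) = (-2 + A²)*(2*q) = 2*q*(-2 + A²))
k = 10253
(k + g(-155, -151)) + x = (10253 + 2*(-151)*(-2 + (-155)²)) + 31107 = (10253 + 2*(-151)*(-2 + 24025)) + 31107 = (10253 + 2*(-151)*24023) + 31107 = (10253 - 7254946) + 31107 = -7244693 + 31107 = -7213586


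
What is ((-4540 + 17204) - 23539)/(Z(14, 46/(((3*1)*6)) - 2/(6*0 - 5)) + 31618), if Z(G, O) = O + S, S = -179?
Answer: -489375/1414888 ≈ -0.34588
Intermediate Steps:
Z(G, O) = -179 + O (Z(G, O) = O - 179 = -179 + O)
((-4540 + 17204) - 23539)/(Z(14, 46/(((3*1)*6)) - 2/(6*0 - 5)) + 31618) = ((-4540 + 17204) - 23539)/((-179 + (46/(((3*1)*6)) - 2/(6*0 - 5))) + 31618) = (12664 - 23539)/((-179 + (46/((3*6)) - 2/(0 - 5))) + 31618) = -10875/((-179 + (46/18 - 2/(-5))) + 31618) = -10875/((-179 + (46*(1/18) - 2*(-⅕))) + 31618) = -10875/((-179 + (23/9 + ⅖)) + 31618) = -10875/((-179 + 133/45) + 31618) = -10875/(-7922/45 + 31618) = -10875/1414888/45 = -10875*45/1414888 = -489375/1414888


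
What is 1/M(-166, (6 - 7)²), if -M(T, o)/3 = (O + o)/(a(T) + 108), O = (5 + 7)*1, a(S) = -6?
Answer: -34/13 ≈ -2.6154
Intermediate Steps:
O = 12 (O = 12*1 = 12)
M(T, o) = -6/17 - o/34 (M(T, o) = -3*(12 + o)/(-6 + 108) = -3*(12 + o)/102 = -3*(2/17 + o/102) = -6/17 - o/34)
1/M(-166, (6 - 7)²) = 1/(-6/17 - (6 - 7)²/34) = 1/(-6/17 - 1/34*(-1)²) = 1/(-6/17 - 1/34*1) = 1/(-6/17 - 1/34) = 1/(-13/34) = -34/13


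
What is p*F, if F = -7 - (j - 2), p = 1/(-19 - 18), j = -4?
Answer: 1/37 ≈ 0.027027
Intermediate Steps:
p = -1/37 (p = 1/(-37) = -1/37 ≈ -0.027027)
F = -1 (F = -7 - (-4 - 2) = -7 - (-6) = -7 - 1*(-6) = -7 + 6 = -1)
p*F = -1/37*(-1) = 1/37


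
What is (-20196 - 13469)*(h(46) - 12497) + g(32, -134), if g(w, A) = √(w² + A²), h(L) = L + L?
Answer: 417614325 + 2*√4745 ≈ 4.1761e+8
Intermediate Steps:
h(L) = 2*L
g(w, A) = √(A² + w²)
(-20196 - 13469)*(h(46) - 12497) + g(32, -134) = (-20196 - 13469)*(2*46 - 12497) + √((-134)² + 32²) = -33665*(92 - 12497) + √(17956 + 1024) = -33665*(-12405) + √18980 = 417614325 + 2*√4745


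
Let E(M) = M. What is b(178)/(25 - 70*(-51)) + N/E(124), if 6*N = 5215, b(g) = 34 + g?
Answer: 18905653/2674680 ≈ 7.0684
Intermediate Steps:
N = 5215/6 (N = (1/6)*5215 = 5215/6 ≈ 869.17)
b(178)/(25 - 70*(-51)) + N/E(124) = (34 + 178)/(25 - 70*(-51)) + (5215/6)/124 = 212/(25 + 3570) + (5215/6)*(1/124) = 212/3595 + 5215/744 = 18905653/2674680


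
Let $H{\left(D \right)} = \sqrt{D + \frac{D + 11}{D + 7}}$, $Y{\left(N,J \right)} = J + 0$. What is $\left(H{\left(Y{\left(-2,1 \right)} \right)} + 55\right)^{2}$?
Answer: $\frac{\left(110 + \sqrt{10}\right)^{2}}{4} \approx 3201.4$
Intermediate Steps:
$Y{\left(N,J \right)} = J$
$H{\left(D \right)} = \sqrt{D + \frac{11 + D}{7 + D}}$
$\left(H{\left(Y{\left(-2,1 \right)} \right)} + 55\right)^{2} = \left(\sqrt{\frac{11 + 1 + 1 \left(7 + 1\right)}{7 + 1}} + 55\right)^{2} = \left(\sqrt{\frac{11 + 1 + 1 \cdot 8}{8}} + 55\right)^{2} = \left(\sqrt{\frac{11 + 1 + 8}{8}} + 55\right)^{2} = \left(\sqrt{\frac{1}{8} \cdot 20} + 55\right)^{2} = \left(\sqrt{\frac{5}{2}} + 55\right)^{2} = \left(\frac{\sqrt{10}}{2} + 55\right)^{2} = \left(55 + \frac{\sqrt{10}}{2}\right)^{2}$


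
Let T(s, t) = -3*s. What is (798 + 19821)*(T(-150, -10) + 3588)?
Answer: 83259522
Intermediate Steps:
(798 + 19821)*(T(-150, -10) + 3588) = (798 + 19821)*(-3*(-150) + 3588) = 20619*(450 + 3588) = 20619*4038 = 83259522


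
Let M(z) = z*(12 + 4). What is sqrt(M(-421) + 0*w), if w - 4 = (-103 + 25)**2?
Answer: 4*I*sqrt(421) ≈ 82.073*I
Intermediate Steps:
w = 6088 (w = 4 + (-103 + 25)**2 = 4 + (-78)**2 = 4 + 6084 = 6088)
M(z) = 16*z (M(z) = z*16 = 16*z)
sqrt(M(-421) + 0*w) = sqrt(16*(-421) + 0*6088) = sqrt(-6736 + 0) = sqrt(-6736) = 4*I*sqrt(421)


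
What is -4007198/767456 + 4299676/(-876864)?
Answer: -13307773069/1314364332 ≈ -10.125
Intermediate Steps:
-4007198/767456 + 4299676/(-876864) = -4007198*1/767456 + 4299676*(-1/876864) = -2003599/383728 - 1074919/219216 = -13307773069/1314364332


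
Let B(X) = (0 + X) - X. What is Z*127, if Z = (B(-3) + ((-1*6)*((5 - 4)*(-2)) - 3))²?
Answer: 10287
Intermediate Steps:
B(X) = 0 (B(X) = X - X = 0)
Z = 81 (Z = (0 + ((-1*6)*((5 - 4)*(-2)) - 3))² = (0 + (-6*(-2) - 3))² = (0 + (12 - 3))² = (0 + 9)² = 9² = 81)
Z*127 = 81*127 = 10287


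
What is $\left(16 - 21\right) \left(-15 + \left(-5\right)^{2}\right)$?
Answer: $-50$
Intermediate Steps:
$\left(16 - 21\right) \left(-15 + \left(-5\right)^{2}\right) = \left(16 - 21\right) \left(-15 + 25\right) = \left(-5\right) 10 = -50$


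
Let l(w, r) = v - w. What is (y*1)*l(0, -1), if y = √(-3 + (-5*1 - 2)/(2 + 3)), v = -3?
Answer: -3*I*√110/5 ≈ -6.2929*I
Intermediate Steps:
l(w, r) = -3 - w
y = I*√110/5 (y = √(-3 + (-5 - 2)/5) = √(-3 + (⅕)*(-7)) = √(-3 - 7/5) = √(-22/5) = I*√110/5 ≈ 2.0976*I)
(y*1)*l(0, -1) = ((I*√110/5)*1)*(-3 - 1*0) = (I*√110/5)*(-3 + 0) = (I*√110/5)*(-3) = -3*I*√110/5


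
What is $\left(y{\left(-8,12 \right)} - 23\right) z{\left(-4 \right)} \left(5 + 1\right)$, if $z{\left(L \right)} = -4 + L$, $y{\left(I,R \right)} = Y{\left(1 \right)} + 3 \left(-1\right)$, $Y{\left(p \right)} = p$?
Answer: $1200$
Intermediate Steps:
$y{\left(I,R \right)} = -2$ ($y{\left(I,R \right)} = 1 + 3 \left(-1\right) = 1 - 3 = -2$)
$\left(y{\left(-8,12 \right)} - 23\right) z{\left(-4 \right)} \left(5 + 1\right) = \left(-2 - 23\right) \left(-4 - 4\right) \left(5 + 1\right) = - 25 \left(\left(-8\right) 6\right) = \left(-25\right) \left(-48\right) = 1200$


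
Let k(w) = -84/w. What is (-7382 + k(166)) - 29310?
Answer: -3045478/83 ≈ -36693.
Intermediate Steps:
(-7382 + k(166)) - 29310 = (-7382 - 84/166) - 29310 = (-7382 - 84*1/166) - 29310 = (-7382 - 42/83) - 29310 = -612748/83 - 29310 = -3045478/83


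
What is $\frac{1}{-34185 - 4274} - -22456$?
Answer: $\frac{863635303}{38459} \approx 22456.0$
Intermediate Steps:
$\frac{1}{-34185 - 4274} - -22456 = \frac{1}{-38459} + 22456 = - \frac{1}{38459} + 22456 = \frac{863635303}{38459}$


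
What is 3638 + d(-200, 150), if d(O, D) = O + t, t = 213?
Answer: 3651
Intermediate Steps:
d(O, D) = 213 + O (d(O, D) = O + 213 = 213 + O)
3638 + d(-200, 150) = 3638 + (213 - 200) = 3638 + 13 = 3651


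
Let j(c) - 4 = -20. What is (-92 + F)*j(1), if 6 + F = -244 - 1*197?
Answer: 8624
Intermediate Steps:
j(c) = -16 (j(c) = 4 - 20 = -16)
F = -447 (F = -6 + (-244 - 1*197) = -6 + (-244 - 197) = -6 - 441 = -447)
(-92 + F)*j(1) = (-92 - 447)*(-16) = -539*(-16) = 8624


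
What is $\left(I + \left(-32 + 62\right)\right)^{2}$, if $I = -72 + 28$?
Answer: $196$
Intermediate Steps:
$I = -44$
$\left(I + \left(-32 + 62\right)\right)^{2} = \left(-44 + \left(-32 + 62\right)\right)^{2} = \left(-44 + 30\right)^{2} = \left(-14\right)^{2} = 196$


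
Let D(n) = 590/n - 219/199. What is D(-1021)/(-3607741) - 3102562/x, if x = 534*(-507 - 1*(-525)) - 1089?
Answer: -2274231333963013411/6247505669230197 ≈ -364.02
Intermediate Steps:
x = 8523 (x = 534*(-507 + 525) - 1089 = 534*18 - 1089 = 9612 - 1089 = 8523)
D(n) = -219/199 + 590/n (D(n) = 590/n - 219*1/199 = 590/n - 219/199 = -219/199 + 590/n)
D(-1021)/(-3607741) - 3102562/x = (-219/199 + 590/(-1021))/(-3607741) - 3102562/8523 = (-219/199 + 590*(-1/1021))*(-1/3607741) - 3102562*1/8523 = (-219/199 - 590/1021)*(-1/3607741) - 3102562/8523 = -341009/203179*(-1/3607741) - 3102562/8523 = 341009/733017208639 - 3102562/8523 = -2274231333963013411/6247505669230197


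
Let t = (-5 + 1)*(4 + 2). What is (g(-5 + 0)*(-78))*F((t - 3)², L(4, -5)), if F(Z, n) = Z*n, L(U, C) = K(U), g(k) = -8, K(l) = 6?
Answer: 2729376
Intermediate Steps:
L(U, C) = 6
t = -24 (t = -4*6 = -24)
(g(-5 + 0)*(-78))*F((t - 3)², L(4, -5)) = (-8*(-78))*((-24 - 3)²*6) = 624*((-27)²*6) = 624*(729*6) = 624*4374 = 2729376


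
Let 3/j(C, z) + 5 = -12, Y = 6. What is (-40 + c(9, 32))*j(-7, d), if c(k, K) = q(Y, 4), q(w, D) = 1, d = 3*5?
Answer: 117/17 ≈ 6.8824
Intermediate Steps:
d = 15
j(C, z) = -3/17 (j(C, z) = 3/(-5 - 12) = 3/(-17) = 3*(-1/17) = -3/17)
c(k, K) = 1
(-40 + c(9, 32))*j(-7, d) = (-40 + 1)*(-3/17) = -39*(-3/17) = 117/17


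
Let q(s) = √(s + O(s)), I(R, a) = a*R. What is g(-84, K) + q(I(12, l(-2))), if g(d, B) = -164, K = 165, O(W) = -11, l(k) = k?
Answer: -164 + I*√35 ≈ -164.0 + 5.9161*I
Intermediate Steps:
I(R, a) = R*a
q(s) = √(-11 + s) (q(s) = √(s - 11) = √(-11 + s))
g(-84, K) + q(I(12, l(-2))) = -164 + √(-11 + 12*(-2)) = -164 + √(-11 - 24) = -164 + √(-35) = -164 + I*√35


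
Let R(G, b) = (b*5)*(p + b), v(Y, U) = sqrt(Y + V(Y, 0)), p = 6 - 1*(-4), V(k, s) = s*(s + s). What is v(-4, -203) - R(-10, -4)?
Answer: 120 + 2*I ≈ 120.0 + 2.0*I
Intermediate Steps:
V(k, s) = 2*s**2 (V(k, s) = s*(2*s) = 2*s**2)
p = 10 (p = 6 + 4 = 10)
v(Y, U) = sqrt(Y) (v(Y, U) = sqrt(Y + 2*0**2) = sqrt(Y + 2*0) = sqrt(Y + 0) = sqrt(Y))
R(G, b) = 5*b*(10 + b) (R(G, b) = (b*5)*(10 + b) = (5*b)*(10 + b) = 5*b*(10 + b))
v(-4, -203) - R(-10, -4) = sqrt(-4) - 5*(-4)*(10 - 4) = 2*I - 5*(-4)*6 = 2*I - 1*(-120) = 2*I + 120 = 120 + 2*I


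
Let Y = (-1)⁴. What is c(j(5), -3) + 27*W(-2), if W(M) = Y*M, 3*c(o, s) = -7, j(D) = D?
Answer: -169/3 ≈ -56.333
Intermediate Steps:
c(o, s) = -7/3 (c(o, s) = (⅓)*(-7) = -7/3)
Y = 1
W(M) = M (W(M) = 1*M = M)
c(j(5), -3) + 27*W(-2) = -7/3 + 27*(-2) = -7/3 - 54 = -169/3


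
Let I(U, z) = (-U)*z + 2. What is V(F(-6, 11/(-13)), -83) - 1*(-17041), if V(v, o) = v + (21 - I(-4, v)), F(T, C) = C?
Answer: 221813/13 ≈ 17063.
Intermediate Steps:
I(U, z) = 2 - U*z (I(U, z) = -U*z + 2 = 2 - U*z)
V(v, o) = 19 - 3*v (V(v, o) = v + (21 - (2 - 1*(-4)*v)) = v + (21 - (2 + 4*v)) = v + (21 + (-2 - 4*v)) = v + (19 - 4*v) = 19 - 3*v)
V(F(-6, 11/(-13)), -83) - 1*(-17041) = (19 - 33/(-13)) - 1*(-17041) = (19 - 33*(-1)/13) + 17041 = (19 - 3*(-11/13)) + 17041 = (19 + 33/13) + 17041 = 280/13 + 17041 = 221813/13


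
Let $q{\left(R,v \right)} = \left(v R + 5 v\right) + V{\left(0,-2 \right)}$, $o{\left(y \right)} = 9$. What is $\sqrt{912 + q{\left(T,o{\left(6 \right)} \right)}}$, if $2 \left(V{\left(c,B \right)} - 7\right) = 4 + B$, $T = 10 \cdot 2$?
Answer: $\sqrt{1145} \approx 33.838$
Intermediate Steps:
$T = 20$
$V{\left(c,B \right)} = 9 + \frac{B}{2}$ ($V{\left(c,B \right)} = 7 + \frac{4 + B}{2} = 7 + \left(2 + \frac{B}{2}\right) = 9 + \frac{B}{2}$)
$q{\left(R,v \right)} = 8 + 5 v + R v$ ($q{\left(R,v \right)} = \left(v R + 5 v\right) + \left(9 + \frac{1}{2} \left(-2\right)\right) = \left(R v + 5 v\right) + \left(9 - 1\right) = \left(5 v + R v\right) + 8 = 8 + 5 v + R v$)
$\sqrt{912 + q{\left(T,o{\left(6 \right)} \right)}} = \sqrt{912 + \left(8 + 5 \cdot 9 + 20 \cdot 9\right)} = \sqrt{912 + \left(8 + 45 + 180\right)} = \sqrt{912 + 233} = \sqrt{1145}$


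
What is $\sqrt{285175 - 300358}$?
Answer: $3 i \sqrt{1687} \approx 123.22 i$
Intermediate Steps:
$\sqrt{285175 - 300358} = \sqrt{-15183} = 3 i \sqrt{1687}$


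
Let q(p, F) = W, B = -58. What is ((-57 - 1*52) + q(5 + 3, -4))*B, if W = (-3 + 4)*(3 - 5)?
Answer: 6438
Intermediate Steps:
W = -2 (W = 1*(-2) = -2)
q(p, F) = -2
((-57 - 1*52) + q(5 + 3, -4))*B = ((-57 - 1*52) - 2)*(-58) = ((-57 - 52) - 2)*(-58) = (-109 - 2)*(-58) = -111*(-58) = 6438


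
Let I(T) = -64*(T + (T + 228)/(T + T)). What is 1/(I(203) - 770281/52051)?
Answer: -10566353/138152312611 ≈ -7.6483e-5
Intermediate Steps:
I(T) = -64*T - 32*(228 + T)/T (I(T) = -64*(T + (228 + T)/((2*T))) = -64*(T + (228 + T)*(1/(2*T))) = -64*(T + (228 + T)/(2*T)) = -64*T - 32*(228 + T)/T)
1/(I(203) - 770281/52051) = 1/((-32 - 7296/203 - 64*203) - 770281/52051) = 1/((-32 - 7296*1/203 - 12992) - 770281*1/52051) = 1/((-32 - 7296/203 - 12992) - 770281/52051) = 1/(-2651168/203 - 770281/52051) = 1/(-138152312611/10566353) = -10566353/138152312611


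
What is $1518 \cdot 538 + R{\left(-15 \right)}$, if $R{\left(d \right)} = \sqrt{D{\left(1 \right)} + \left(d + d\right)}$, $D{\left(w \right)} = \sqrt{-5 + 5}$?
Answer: $816684 + i \sqrt{30} \approx 8.1668 \cdot 10^{5} + 5.4772 i$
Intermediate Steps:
$D{\left(w \right)} = 0$ ($D{\left(w \right)} = \sqrt{0} = 0$)
$R{\left(d \right)} = \sqrt{2} \sqrt{d}$ ($R{\left(d \right)} = \sqrt{0 + \left(d + d\right)} = \sqrt{0 + 2 d} = \sqrt{2 d} = \sqrt{2} \sqrt{d}$)
$1518 \cdot 538 + R{\left(-15 \right)} = 1518 \cdot 538 + \sqrt{2} \sqrt{-15} = 816684 + \sqrt{2} i \sqrt{15} = 816684 + i \sqrt{30}$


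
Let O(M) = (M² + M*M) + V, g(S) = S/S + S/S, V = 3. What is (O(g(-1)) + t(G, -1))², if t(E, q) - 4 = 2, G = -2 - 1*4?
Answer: 289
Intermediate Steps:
G = -6 (G = -2 - 4 = -6)
t(E, q) = 6 (t(E, q) = 4 + 2 = 6)
g(S) = 2 (g(S) = 1 + 1 = 2)
O(M) = 3 + 2*M² (O(M) = (M² + M*M) + 3 = (M² + M²) + 3 = 2*M² + 3 = 3 + 2*M²)
(O(g(-1)) + t(G, -1))² = ((3 + 2*2²) + 6)² = ((3 + 2*4) + 6)² = ((3 + 8) + 6)² = (11 + 6)² = 17² = 289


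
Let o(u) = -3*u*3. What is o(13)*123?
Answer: -14391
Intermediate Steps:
o(u) = -9*u
o(13)*123 = -9*13*123 = -117*123 = -14391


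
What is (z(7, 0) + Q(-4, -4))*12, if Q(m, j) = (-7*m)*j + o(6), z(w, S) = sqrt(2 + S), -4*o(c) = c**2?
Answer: -1452 + 12*sqrt(2) ≈ -1435.0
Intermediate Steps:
o(c) = -c**2/4
Q(m, j) = -9 - 7*j*m (Q(m, j) = (-7*m)*j - 1/4*6**2 = -7*j*m - 1/4*36 = -7*j*m - 9 = -9 - 7*j*m)
(z(7, 0) + Q(-4, -4))*12 = (sqrt(2 + 0) + (-9 - 7*(-4)*(-4)))*12 = (sqrt(2) + (-9 - 112))*12 = (sqrt(2) - 121)*12 = (-121 + sqrt(2))*12 = -1452 + 12*sqrt(2)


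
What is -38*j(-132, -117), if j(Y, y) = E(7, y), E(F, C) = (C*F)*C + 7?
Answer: -3641540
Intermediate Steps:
E(F, C) = 7 + F*C² (E(F, C) = F*C² + 7 = 7 + F*C²)
j(Y, y) = 7 + 7*y²
-38*j(-132, -117) = -38*(7 + 7*(-117)²) = -38*(7 + 7*13689) = -38*(7 + 95823) = -38*95830 = -3641540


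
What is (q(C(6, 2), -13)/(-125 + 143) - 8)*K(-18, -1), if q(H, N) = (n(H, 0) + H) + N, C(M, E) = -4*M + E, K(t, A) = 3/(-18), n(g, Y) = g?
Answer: 67/36 ≈ 1.8611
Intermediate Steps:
K(t, A) = -⅙ (K(t, A) = 3*(-1/18) = -⅙)
C(M, E) = E - 4*M
q(H, N) = N + 2*H (q(H, N) = (H + H) + N = 2*H + N = N + 2*H)
(q(C(6, 2), -13)/(-125 + 143) - 8)*K(-18, -1) = ((-13 + 2*(2 - 4*6))/(-125 + 143) - 8)*(-⅙) = ((-13 + 2*(2 - 24))/18 - 8)*(-⅙) = ((-13 + 2*(-22))*(1/18) - 8)*(-⅙) = ((-13 - 44)*(1/18) - 8)*(-⅙) = (-57*1/18 - 8)*(-⅙) = (-19/6 - 8)*(-⅙) = -67/6*(-⅙) = 67/36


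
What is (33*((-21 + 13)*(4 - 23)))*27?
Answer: 135432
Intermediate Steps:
(33*((-21 + 13)*(4 - 23)))*27 = (33*(-8*(-19)))*27 = (33*152)*27 = 5016*27 = 135432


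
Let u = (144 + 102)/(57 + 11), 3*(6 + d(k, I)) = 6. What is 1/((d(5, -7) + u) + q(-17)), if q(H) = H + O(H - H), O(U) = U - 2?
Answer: -34/659 ≈ -0.051593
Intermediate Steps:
d(k, I) = -4 (d(k, I) = -6 + (⅓)*6 = -6 + 2 = -4)
O(U) = -2 + U
q(H) = -2 + H (q(H) = H + (-2 + (H - H)) = H + (-2 + 0) = H - 2 = -2 + H)
u = 123/34 (u = 246/68 = 246*(1/68) = 123/34 ≈ 3.6176)
1/((d(5, -7) + u) + q(-17)) = 1/((-4 + 123/34) + (-2 - 17)) = 1/(-13/34 - 19) = 1/(-659/34) = -34/659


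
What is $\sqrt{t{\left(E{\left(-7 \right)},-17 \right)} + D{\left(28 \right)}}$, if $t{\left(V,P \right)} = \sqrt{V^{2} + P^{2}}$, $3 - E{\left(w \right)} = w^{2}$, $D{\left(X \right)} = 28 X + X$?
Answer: $\sqrt{812 + \sqrt{2405}} \approx 29.344$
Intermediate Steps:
$D{\left(X \right)} = 29 X$
$E{\left(w \right)} = 3 - w^{2}$
$t{\left(V,P \right)} = \sqrt{P^{2} + V^{2}}$
$\sqrt{t{\left(E{\left(-7 \right)},-17 \right)} + D{\left(28 \right)}} = \sqrt{\sqrt{\left(-17\right)^{2} + \left(3 - \left(-7\right)^{2}\right)^{2}} + 29 \cdot 28} = \sqrt{\sqrt{289 + \left(3 - 49\right)^{2}} + 812} = \sqrt{\sqrt{289 + \left(-46\right)^{2}} + 812} = \sqrt{\sqrt{289 + 2116} + 812} = \sqrt{\sqrt{2405} + 812} = \sqrt{812 + \sqrt{2405}}$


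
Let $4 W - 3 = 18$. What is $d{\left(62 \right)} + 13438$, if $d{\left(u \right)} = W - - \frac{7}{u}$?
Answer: $\frac{1666977}{124} \approx 13443.0$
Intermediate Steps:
$W = \frac{21}{4}$ ($W = \frac{3}{4} + \frac{1}{4} \cdot 18 = \frac{3}{4} + \frac{9}{2} = \frac{21}{4} \approx 5.25$)
$d{\left(u \right)} = \frac{21}{4} + \frac{7}{u}$ ($d{\left(u \right)} = \frac{21}{4} - - \frac{7}{u} = \frac{21}{4} + \frac{7}{u}$)
$d{\left(62 \right)} + 13438 = \left(\frac{21}{4} + \frac{7}{62}\right) + 13438 = \frac{665}{124} + 13438 = \frac{1666977}{124}$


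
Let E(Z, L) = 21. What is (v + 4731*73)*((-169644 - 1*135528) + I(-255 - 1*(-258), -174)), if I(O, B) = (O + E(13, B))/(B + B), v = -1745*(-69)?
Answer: -4122042142320/29 ≈ -1.4214e+11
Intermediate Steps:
v = 120405
I(O, B) = (21 + O)/(2*B) (I(O, B) = (O + 21)/(B + B) = (21 + O)/((2*B)) = (21 + O)*(1/(2*B)) = (21 + O)/(2*B))
(v + 4731*73)*((-169644 - 1*135528) + I(-255 - 1*(-258), -174)) = (120405 + 4731*73)*((-169644 - 1*135528) + (1/2)*(21 + (-255 - 1*(-258)))/(-174)) = (120405 + 345363)*((-169644 - 135528) + (1/2)*(-1/174)*(21 + (-255 + 258))) = 465768*(-305172 + (1/2)*(-1/174)*(21 + 3)) = 465768*(-305172 + (1/2)*(-1/174)*24) = 465768*(-305172 - 2/29) = 465768*(-8849990/29) = -4122042142320/29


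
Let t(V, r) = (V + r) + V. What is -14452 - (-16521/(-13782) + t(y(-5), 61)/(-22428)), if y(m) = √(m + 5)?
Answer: -744586975813/51517116 ≈ -14453.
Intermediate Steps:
y(m) = √(5 + m)
t(V, r) = r + 2*V
-14452 - (-16521/(-13782) + t(y(-5), 61)/(-22428)) = -14452 - (-16521/(-13782) + (61 + 2*√(5 - 5))/(-22428)) = -14452 - (-16521*(-1/13782) + (61 + 2*√0)*(-1/22428)) = -14452 - (5507/4594 + (61 + 2*0)*(-1/22428)) = -14452 - (5507/4594 + (61 + 0)*(-1/22428)) = -14452 - (5507/4594 + 61*(-1/22428)) = -14452 - (5507/4594 - 61/22428) = -14452 - 1*61615381/51517116 = -14452 - 61615381/51517116 = -744586975813/51517116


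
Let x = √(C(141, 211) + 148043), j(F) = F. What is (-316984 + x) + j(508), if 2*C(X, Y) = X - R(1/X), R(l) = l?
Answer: -316476 + √2944644423/141 ≈ -3.1609e+5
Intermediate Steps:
C(X, Y) = X/2 - 1/(2*X) (C(X, Y) = (X - 1/X)/2 = X/2 - 1/(2*X))
x = √2944644423/141 (x = √((½)*(-1 + 141²)/141 + 148043) = √((½)*(1/141)*(-1 + 19881) + 148043) = √((½)*(1/141)*19880 + 148043) = √(9940/141 + 148043) = √(20884003/141) = √2944644423/141 ≈ 384.85)
(-316984 + x) + j(508) = (-316984 + √2944644423/141) + 508 = -316476 + √2944644423/141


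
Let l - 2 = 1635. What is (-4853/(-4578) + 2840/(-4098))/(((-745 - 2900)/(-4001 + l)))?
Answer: 452185526/1899515205 ≈ 0.23805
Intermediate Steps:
l = 1637 (l = 2 + 1635 = 1637)
(-4853/(-4578) + 2840/(-4098))/(((-745 - 2900)/(-4001 + l))) = (-4853/(-4578) + 2840/(-4098))/(((-745 - 2900)/(-4001 + 1637))) = (-4853*(-1/4578) + 2840*(-1/4098))/((-3645/(-2364))) = (4853/4578 - 1420/2049)/((-3645*(-1/2364))) = 1147679/(3126774*(1215/788)) = (1147679/3126774)*(788/1215) = 452185526/1899515205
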